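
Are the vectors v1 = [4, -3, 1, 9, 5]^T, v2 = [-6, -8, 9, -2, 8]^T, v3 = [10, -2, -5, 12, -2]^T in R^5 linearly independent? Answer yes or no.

yes

Form the matrix with these vectors as rows and row reduce.
R2 ← R2 + (3/2)·R1: [0, -25/2, 21/2, 23/2, 31/2]
R3 ← R3 − (5/2)·R1: [0, 11/2, -15/2, -21/2, -29/2]
R3 ← R3 + (11/25)·R2: [0, 0, -72/25, -136/25, -192/25]
3 nonzero rows, so the 3 vectors span a space of dimension 3.
Since 3 = 3, the vectors are linearly independent.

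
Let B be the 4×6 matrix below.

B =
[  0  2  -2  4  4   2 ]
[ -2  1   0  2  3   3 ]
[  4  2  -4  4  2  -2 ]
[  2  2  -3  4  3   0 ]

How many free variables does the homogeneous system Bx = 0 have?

4

Row reduce to echelon form.
Swap R1 ↔ R2
R3 ← R3 + (2)·R1: [0, 4, -4, 8, 8, 4]
R4 ← R4 + R1: [0, 3, -3, 6, 6, 3]
R3 ← R3 − (2)·R2: [0, 0, 0, 0, 0, 0]
R4 ← R4 − (3/2)·R2: [0, 0, 0, 0, 0, 0]
2 nonzero rows, so rank(B) = 2.
B has 6 columns; by rank–nullity, nullity = 6 − 2 = 4.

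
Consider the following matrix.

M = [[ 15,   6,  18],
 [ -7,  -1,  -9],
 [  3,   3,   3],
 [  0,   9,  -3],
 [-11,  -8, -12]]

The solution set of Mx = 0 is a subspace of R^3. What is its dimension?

Row reduce to echelon form.
R2 ← R2 + (7/15)·R1: [0, 9/5, -3/5]
R3 ← R3 − (1/5)·R1: [0, 9/5, -3/5]
R5 ← R5 + (11/15)·R1: [0, -18/5, 6/5]
R3 ← R3 − R2: [0, 0, 0]
R4 ← R4 − (5)·R2: [0, 0, 0]
R5 ← R5 + (2)·R2: [0, 0, 0]
2 nonzero rows, so rank(M) = 2.
M has 3 columns; by rank–nullity, nullity = 3 − 2 = 1.

1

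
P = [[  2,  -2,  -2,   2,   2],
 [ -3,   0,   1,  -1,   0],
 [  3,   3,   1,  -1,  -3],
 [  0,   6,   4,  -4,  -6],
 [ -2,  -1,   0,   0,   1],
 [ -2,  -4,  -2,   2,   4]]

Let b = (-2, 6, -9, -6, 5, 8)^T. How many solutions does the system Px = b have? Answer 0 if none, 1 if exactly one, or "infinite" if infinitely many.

infinite

Row reduce the augmented matrix [P | b].
R2 ← R2 + (3/2)·R1: [0, -3, -2, 2, 3, 3]
R3 ← R3 − (3/2)·R1: [0, 6, 4, -4, -6, -6]
R5 ← R5 + R1: [0, -3, -2, 2, 3, 3]
R6 ← R6 + R1: [0, -6, -4, 4, 6, 6]
R3 ← R3 + (2)·R2: [0, 0, 0, 0, 0, 0]
R4 ← R4 + (2)·R2: [0, 0, 0, 0, 0, 0]
R5 ← R5 − R2: [0, 0, 0, 0, 0, 0]
R6 ← R6 − (2)·R2: [0, 0, 0, 0, 0, 0]
The echelon form has 2 nonzero rows, and every pivot lies in the first 5 columns, so rank(P) = rank([P|b]) = 2.
The system is consistent.
rank = 2 < 5 unknowns, so there are infinitely many solutions.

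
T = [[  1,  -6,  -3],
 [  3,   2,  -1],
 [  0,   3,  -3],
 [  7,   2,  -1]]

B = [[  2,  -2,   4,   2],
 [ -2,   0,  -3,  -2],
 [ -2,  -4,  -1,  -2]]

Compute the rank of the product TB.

2

First compute TB:
[[ 20,  10,  25,  20],
 [  4,  -2,   7,   4],
 [  0,  12,  -6,   0],
 [ 12, -10,  23,  12]]
Now row reduce the product.
R2 ← R2 − (1/5)·R1: [0, -4, 2, 0]
R4 ← R4 − (3/5)·R1: [0, -16, 8, 0]
R3 ← R3 + (3)·R2: [0, 0, 0, 0]
R4 ← R4 − (4)·R2: [0, 0, 0, 0]
2 nonzero rows, so rank(TB) = 2.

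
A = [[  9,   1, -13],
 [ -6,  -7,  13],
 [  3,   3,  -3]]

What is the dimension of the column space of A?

3

Row reduce to echelon form.
R2 ← R2 + (2/3)·R1: [0, -19/3, 13/3]
R3 ← R3 − (1/3)·R1: [0, 8/3, 4/3]
R3 ← R3 + (8/19)·R2: [0, 0, 60/19]
Echelon form has 3 nonzero rows, so rank(A) = 3.
The column space has dimension equal to the rank: 3.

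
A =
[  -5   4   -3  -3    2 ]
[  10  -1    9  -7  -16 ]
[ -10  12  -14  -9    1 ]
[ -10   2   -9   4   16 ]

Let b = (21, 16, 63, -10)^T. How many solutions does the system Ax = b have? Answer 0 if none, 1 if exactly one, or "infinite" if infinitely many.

Row reduce the augmented matrix [A | b].
R2 ← R2 + (2)·R1: [0, 7, 3, -13, -12, 58]
R3 ← R3 − (2)·R1: [0, 4, -8, -3, -3, 21]
R4 ← R4 − (2)·R1: [0, -6, -3, 10, 12, -52]
R3 ← R3 − (4/7)·R2: [0, 0, -68/7, 31/7, 27/7, -85/7]
R4 ← R4 + (6/7)·R2: [0, 0, -3/7, -8/7, 12/7, -16/7]
R4 ← R4 − (3/68)·R3: [0, 0, 0, -91/68, 105/68, -7/4]
The echelon form has 4 nonzero rows, and every pivot lies in the first 5 columns, so rank(A) = rank([A|b]) = 4.
The system is consistent.
rank = 4 < 5 unknowns, so there are infinitely many solutions.

infinite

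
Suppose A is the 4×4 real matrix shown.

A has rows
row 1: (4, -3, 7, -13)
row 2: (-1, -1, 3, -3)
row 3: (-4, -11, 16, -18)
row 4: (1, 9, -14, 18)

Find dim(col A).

Row reduce to echelon form.
R2 ← R2 + (1/4)·R1: [0, -7/4, 19/4, -25/4]
R3 ← R3 + R1: [0, -14, 23, -31]
R4 ← R4 − (1/4)·R1: [0, 39/4, -63/4, 85/4]
R3 ← R3 − (8)·R2: [0, 0, -15, 19]
R4 ← R4 + (39/7)·R2: [0, 0, 75/7, -95/7]
R4 ← R4 + (5/7)·R3: [0, 0, 0, 0]
Echelon form has 3 nonzero rows, so rank(A) = 3.
The column space has dimension equal to the rank: 3.

3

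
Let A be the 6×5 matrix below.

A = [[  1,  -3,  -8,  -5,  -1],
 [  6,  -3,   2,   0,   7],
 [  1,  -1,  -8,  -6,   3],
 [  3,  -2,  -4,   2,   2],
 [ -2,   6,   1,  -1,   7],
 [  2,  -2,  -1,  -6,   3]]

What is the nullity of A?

1

Row reduce to echelon form.
R2 ← R2 − (6)·R1: [0, 15, 50, 30, 13]
R3 ← R3 − R1: [0, 2, 0, -1, 4]
R4 ← R4 − (3)·R1: [0, 7, 20, 17, 5]
R5 ← R5 + (2)·R1: [0, 0, -15, -11, 5]
R6 ← R6 − (2)·R1: [0, 4, 15, 4, 5]
R3 ← R3 − (2/15)·R2: [0, 0, -20/3, -5, 34/15]
R4 ← R4 − (7/15)·R2: [0, 0, -10/3, 3, -16/15]
R6 ← R6 − (4/15)·R2: [0, 0, 5/3, -4, 23/15]
R4 ← R4 − (1/2)·R3: [0, 0, 0, 11/2, -11/5]
R5 ← R5 − (9/4)·R3: [0, 0, 0, 1/4, -1/10]
R6 ← R6 + (1/4)·R3: [0, 0, 0, -21/4, 21/10]
R5 ← R5 − (1/22)·R4: [0, 0, 0, 0, 0]
R6 ← R6 + (21/22)·R4: [0, 0, 0, 0, 0]
4 nonzero rows, so rank(A) = 4.
A has 5 columns; by rank–nullity, nullity = 5 − 4 = 1.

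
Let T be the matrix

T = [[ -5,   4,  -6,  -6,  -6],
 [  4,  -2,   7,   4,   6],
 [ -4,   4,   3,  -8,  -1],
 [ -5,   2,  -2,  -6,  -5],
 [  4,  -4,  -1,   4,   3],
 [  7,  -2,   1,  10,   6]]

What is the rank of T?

4

Row reduce to echelon form.
R2 ← R2 + (4/5)·R1: [0, 6/5, 11/5, -4/5, 6/5]
R3 ← R3 − (4/5)·R1: [0, 4/5, 39/5, -16/5, 19/5]
R4 ← R4 − R1: [0, -2, 4, 0, 1]
R5 ← R5 + (4/5)·R1: [0, -4/5, -29/5, -4/5, -9/5]
R6 ← R6 + (7/5)·R1: [0, 18/5, -37/5, 8/5, -12/5]
R3 ← R3 − (2/3)·R2: [0, 0, 19/3, -8/3, 3]
R4 ← R4 + (5/3)·R2: [0, 0, 23/3, -4/3, 3]
R5 ← R5 + (2/3)·R2: [0, 0, -13/3, -4/3, -1]
R6 ← R6 − (3)·R2: [0, 0, -14, 4, -6]
R4 ← R4 − (23/19)·R3: [0, 0, 0, 36/19, -12/19]
R5 ← R5 + (13/19)·R3: [0, 0, 0, -60/19, 20/19]
R6 ← R6 + (42/19)·R3: [0, 0, 0, -36/19, 12/19]
R5 ← R5 + (5/3)·R4: [0, 0, 0, 0, 0]
R6 ← R6 + R4: [0, 0, 0, 0, 0]
Echelon form has 4 nonzero rows, so rank(T) = 4.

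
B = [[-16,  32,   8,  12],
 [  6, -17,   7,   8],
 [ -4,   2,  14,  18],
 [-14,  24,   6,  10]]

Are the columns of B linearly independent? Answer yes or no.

no

Row reduce B to echelon form.
R2 ← R2 + (3/8)·R1: [0, -5, 10, 25/2]
R3 ← R3 − (1/4)·R1: [0, -6, 12, 15]
R4 ← R4 − (7/8)·R1: [0, -4, -1, -1/2]
R3 ← R3 − (6/5)·R2: [0, 0, 0, 0]
R4 ← R4 − (4/5)·R2: [0, 0, -9, -21/2]
Swap R3 ↔ R4
3 pivots among 4 columns.
Only 3 < 4 pivot columns, so the columns are linearly dependent.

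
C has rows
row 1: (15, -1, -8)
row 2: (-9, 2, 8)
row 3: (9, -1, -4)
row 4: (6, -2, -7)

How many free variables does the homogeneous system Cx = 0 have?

0

Row reduce to echelon form.
R2 ← R2 + (3/5)·R1: [0, 7/5, 16/5]
R3 ← R3 − (3/5)·R1: [0, -2/5, 4/5]
R4 ← R4 − (2/5)·R1: [0, -8/5, -19/5]
R3 ← R3 + (2/7)·R2: [0, 0, 12/7]
R4 ← R4 + (8/7)·R2: [0, 0, -1/7]
R4 ← R4 + (1/12)·R3: [0, 0, 0]
3 nonzero rows, so rank(C) = 3.
C has 3 columns; by rank–nullity, nullity = 3 − 3 = 0.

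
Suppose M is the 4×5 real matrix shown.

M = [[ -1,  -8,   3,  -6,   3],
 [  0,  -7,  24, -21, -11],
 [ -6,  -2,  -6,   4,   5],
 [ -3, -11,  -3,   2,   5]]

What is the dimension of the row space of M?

Row reduce to echelon form.
R3 ← R3 − (6)·R1: [0, 46, -24, 40, -13]
R4 ← R4 − (3)·R1: [0, 13, -12, 20, -4]
R3 ← R3 + (46/7)·R2: [0, 0, 936/7, -98, -597/7]
R4 ← R4 + (13/7)·R2: [0, 0, 228/7, -19, -171/7]
R4 ← R4 − (19/78)·R3: [0, 0, 0, 190/39, -95/26]
Echelon form has 4 nonzero rows, so rank(M) = 4.
The row space has dimension equal to the rank: 4.

4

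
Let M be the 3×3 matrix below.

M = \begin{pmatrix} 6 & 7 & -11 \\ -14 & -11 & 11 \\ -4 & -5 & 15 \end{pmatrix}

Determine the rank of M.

3

Row reduce to echelon form.
R2 ← R2 + (7/3)·R1: [0, 16/3, -44/3]
R3 ← R3 + (2/3)·R1: [0, -1/3, 23/3]
R3 ← R3 + (1/16)·R2: [0, 0, 27/4]
Echelon form has 3 nonzero rows, so rank(M) = 3.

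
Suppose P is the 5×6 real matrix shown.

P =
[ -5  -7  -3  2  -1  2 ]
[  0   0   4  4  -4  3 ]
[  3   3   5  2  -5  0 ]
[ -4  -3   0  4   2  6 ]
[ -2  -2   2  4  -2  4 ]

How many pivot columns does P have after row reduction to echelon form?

Row reduce to echelon form.
R3 ← R3 + (3/5)·R1: [0, -6/5, 16/5, 16/5, -28/5, 6/5]
R4 ← R4 − (4/5)·R1: [0, 13/5, 12/5, 12/5, 14/5, 22/5]
R5 ← R5 − (2/5)·R1: [0, 4/5, 16/5, 16/5, -8/5, 16/5]
Swap R2 ↔ R3
R4 ← R4 + (13/6)·R2: [0, 0, 28/3, 28/3, -28/3, 7]
R5 ← R5 + (2/3)·R2: [0, 0, 16/3, 16/3, -16/3, 4]
R4 ← R4 − (7/3)·R3: [0, 0, 0, 0, 0, 0]
R5 ← R5 − (4/3)·R3: [0, 0, 0, 0, 0, 0]
Echelon form has 3 nonzero rows, so rank(P) = 3.
Each nonzero row contributes one pivot column: 3 pivot columns.

3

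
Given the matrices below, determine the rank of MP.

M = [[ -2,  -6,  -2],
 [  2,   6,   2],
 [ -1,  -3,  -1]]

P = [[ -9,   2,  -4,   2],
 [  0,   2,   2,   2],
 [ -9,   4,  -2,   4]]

1

First compute MP:
[[ 36, -24,   0, -24],
 [-36,  24,   0,  24],
 [ 18, -12,   0, -12]]
Now row reduce the product.
R2 ← R2 + R1: [0, 0, 0, 0]
R3 ← R3 − (1/2)·R1: [0, 0, 0, 0]
1 nonzero row, so rank(MP) = 1.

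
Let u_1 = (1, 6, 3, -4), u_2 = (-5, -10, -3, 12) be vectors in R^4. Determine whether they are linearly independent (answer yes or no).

Form the matrix with these vectors as rows and row reduce.
R2 ← R2 + (5)·R1: [0, 20, 12, -8]
2 nonzero rows, so the 2 vectors span a space of dimension 2.
Since 2 = 2, the vectors are linearly independent.

yes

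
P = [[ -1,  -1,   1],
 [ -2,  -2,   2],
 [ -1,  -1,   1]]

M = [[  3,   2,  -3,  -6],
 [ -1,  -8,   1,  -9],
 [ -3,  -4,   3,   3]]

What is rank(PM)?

First compute PM:
[[ -5,   2,   5,  18],
 [-10,   4,  10,  36],
 [ -5,   2,   5,  18]]
Now row reduce the product.
R2 ← R2 − (2)·R1: [0, 0, 0, 0]
R3 ← R3 − R1: [0, 0, 0, 0]
1 nonzero row, so rank(PM) = 1.

1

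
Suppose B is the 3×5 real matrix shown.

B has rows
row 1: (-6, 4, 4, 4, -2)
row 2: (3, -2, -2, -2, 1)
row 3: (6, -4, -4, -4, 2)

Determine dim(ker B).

Row reduce to echelon form.
R2 ← R2 + (1/2)·R1: [0, 0, 0, 0, 0]
R3 ← R3 + R1: [0, 0, 0, 0, 0]
1 nonzero row, so rank(B) = 1.
B has 5 columns; by rank–nullity, nullity = 5 − 1 = 4.

4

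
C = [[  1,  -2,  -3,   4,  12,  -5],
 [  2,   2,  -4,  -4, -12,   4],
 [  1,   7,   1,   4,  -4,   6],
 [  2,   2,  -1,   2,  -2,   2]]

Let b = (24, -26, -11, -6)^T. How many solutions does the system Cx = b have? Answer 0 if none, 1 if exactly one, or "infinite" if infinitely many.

infinite

Row reduce the augmented matrix [C | b].
R2 ← R2 − (2)·R1: [0, 6, 2, -12, -36, 14, -74]
R3 ← R3 − R1: [0, 9, 4, 0, -16, 11, -35]
R4 ← R4 − (2)·R1: [0, 6, 5, -6, -26, 12, -54]
R3 ← R3 − (3/2)·R2: [0, 0, 1, 18, 38, -10, 76]
R4 ← R4 − R2: [0, 0, 3, 6, 10, -2, 20]
R4 ← R4 − (3)·R3: [0, 0, 0, -48, -104, 28, -208]
The echelon form has 4 nonzero rows, and every pivot lies in the first 6 columns, so rank(C) = rank([C|b]) = 4.
The system is consistent.
rank = 4 < 6 unknowns, so there are infinitely many solutions.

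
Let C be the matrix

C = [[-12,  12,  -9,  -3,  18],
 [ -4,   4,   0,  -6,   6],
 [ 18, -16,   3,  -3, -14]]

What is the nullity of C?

Row reduce to echelon form.
R2 ← R2 − (1/3)·R1: [0, 0, 3, -5, 0]
R3 ← R3 + (3/2)·R1: [0, 2, -21/2, -15/2, 13]
Swap R2 ↔ R3
3 nonzero rows, so rank(C) = 3.
C has 5 columns; by rank–nullity, nullity = 5 − 3 = 2.

2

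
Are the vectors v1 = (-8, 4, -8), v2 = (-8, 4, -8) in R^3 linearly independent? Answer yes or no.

no

Form the matrix with these vectors as rows and row reduce.
R2 ← R2 − R1: [0, 0, 0]
1 nonzero row, so the 2 vectors span a space of dimension 1.
Since 1 < 2, the vectors are linearly dependent.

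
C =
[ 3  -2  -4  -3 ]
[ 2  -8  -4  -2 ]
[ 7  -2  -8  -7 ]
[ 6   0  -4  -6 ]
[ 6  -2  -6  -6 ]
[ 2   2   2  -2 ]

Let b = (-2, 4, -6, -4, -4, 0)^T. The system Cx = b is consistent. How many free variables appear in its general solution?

Row reduce the augmented matrix [C | b].
R2 ← R2 − (2/3)·R1: [0, -20/3, -4/3, 0, 16/3]
R3 ← R3 − (7/3)·R1: [0, 8/3, 4/3, 0, -4/3]
R4 ← R4 − (2)·R1: [0, 4, 4, 0, 0]
R5 ← R5 − (2)·R1: [0, 2, 2, 0, 0]
R6 ← R6 − (2/3)·R1: [0, 10/3, 14/3, 0, 4/3]
R3 ← R3 + (2/5)·R2: [0, 0, 4/5, 0, 4/5]
R4 ← R4 + (3/5)·R2: [0, 0, 16/5, 0, 16/5]
R5 ← R5 + (3/10)·R2: [0, 0, 8/5, 0, 8/5]
R6 ← R6 + (1/2)·R2: [0, 0, 4, 0, 4]
R4 ← R4 − (4)·R3: [0, 0, 0, 0, 0]
R5 ← R5 − (2)·R3: [0, 0, 0, 0, 0]
R6 ← R6 − (5)·R3: [0, 0, 0, 0, 0]
The echelon form has 3 nonzero rows, and every pivot lies in the first 4 columns, so rank(C) = rank([C|b]) = 3.
The system is consistent.
Free variables = (unknowns) − (rank) = 4 − 3 = 1.

1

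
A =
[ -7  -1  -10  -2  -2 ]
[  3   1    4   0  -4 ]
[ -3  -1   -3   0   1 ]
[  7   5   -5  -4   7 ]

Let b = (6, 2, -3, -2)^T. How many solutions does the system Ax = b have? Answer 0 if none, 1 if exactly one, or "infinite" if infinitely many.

Row reduce the augmented matrix [A | b].
R2 ← R2 + (3/7)·R1: [0, 4/7, -2/7, -6/7, -34/7, 32/7]
R3 ← R3 − (3/7)·R1: [0, -4/7, 9/7, 6/7, 13/7, -39/7]
R4 ← R4 + R1: [0, 4, -15, -6, 5, 4]
R3 ← R3 + R2: [0, 0, 1, 0, -3, -1]
R4 ← R4 − (7)·R2: [0, 0, -13, 0, 39, -28]
R4 ← R4 + (13)·R3: [0, 0, 0, 0, 0, -41]
The echelon form has 4 nonzero rows; the last pivot sits in the augmented column, so rank(A) = 3 but rank([A|b]) = 4.
Since the ranks differ, the system is inconsistent.
It has no solutions.

0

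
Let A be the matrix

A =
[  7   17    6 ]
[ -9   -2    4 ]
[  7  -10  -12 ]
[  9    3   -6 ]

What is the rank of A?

3

Row reduce to echelon form.
R2 ← R2 + (9/7)·R1: [0, 139/7, 82/7]
R3 ← R3 − R1: [0, -27, -18]
R4 ← R4 − (9/7)·R1: [0, -132/7, -96/7]
R3 ← R3 + (189/139)·R2: [0, 0, -288/139]
R4 ← R4 + (132/139)·R2: [0, 0, -360/139]
R4 ← R4 − (5/4)·R3: [0, 0, 0]
Echelon form has 3 nonzero rows, so rank(A) = 3.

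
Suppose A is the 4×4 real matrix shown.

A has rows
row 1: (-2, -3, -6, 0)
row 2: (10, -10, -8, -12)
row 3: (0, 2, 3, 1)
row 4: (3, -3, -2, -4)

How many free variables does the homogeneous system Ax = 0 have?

Row reduce to echelon form.
R2 ← R2 + (5)·R1: [0, -25, -38, -12]
R4 ← R4 + (3/2)·R1: [0, -15/2, -11, -4]
R3 ← R3 + (2/25)·R2: [0, 0, -1/25, 1/25]
R4 ← R4 − (3/10)·R2: [0, 0, 2/5, -2/5]
R4 ← R4 + (10)·R3: [0, 0, 0, 0]
3 nonzero rows, so rank(A) = 3.
A has 4 columns; by rank–nullity, nullity = 4 − 3 = 1.

1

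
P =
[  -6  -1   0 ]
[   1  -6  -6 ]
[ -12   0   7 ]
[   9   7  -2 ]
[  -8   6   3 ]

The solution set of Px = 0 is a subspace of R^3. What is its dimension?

0

Row reduce to echelon form.
R2 ← R2 + (1/6)·R1: [0, -37/6, -6]
R3 ← R3 − (2)·R1: [0, 2, 7]
R4 ← R4 + (3/2)·R1: [0, 11/2, -2]
R5 ← R5 − (4/3)·R1: [0, 22/3, 3]
R3 ← R3 + (12/37)·R2: [0, 0, 187/37]
R4 ← R4 + (33/37)·R2: [0, 0, -272/37]
R5 ← R5 + (44/37)·R2: [0, 0, -153/37]
R4 ← R4 + (16/11)·R3: [0, 0, 0]
R5 ← R5 + (9/11)·R3: [0, 0, 0]
3 nonzero rows, so rank(P) = 3.
P has 3 columns; by rank–nullity, nullity = 3 − 3 = 0.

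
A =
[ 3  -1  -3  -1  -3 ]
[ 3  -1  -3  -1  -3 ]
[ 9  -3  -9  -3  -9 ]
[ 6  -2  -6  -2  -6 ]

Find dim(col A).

1

Row reduce to echelon form.
R2 ← R2 − R1: [0, 0, 0, 0, 0]
R3 ← R3 − (3)·R1: [0, 0, 0, 0, 0]
R4 ← R4 − (2)·R1: [0, 0, 0, 0, 0]
Echelon form has 1 nonzero row, so rank(A) = 1.
The column space has dimension equal to the rank: 1.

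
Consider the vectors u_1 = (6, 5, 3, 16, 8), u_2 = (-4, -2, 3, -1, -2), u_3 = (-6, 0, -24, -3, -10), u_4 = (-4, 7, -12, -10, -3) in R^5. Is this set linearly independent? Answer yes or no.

yes

Form the matrix with these vectors as rows and row reduce.
R2 ← R2 + (2/3)·R1: [0, 4/3, 5, 29/3, 10/3]
R3 ← R3 + R1: [0, 5, -21, 13, -2]
R4 ← R4 + (2/3)·R1: [0, 31/3, -10, 2/3, 7/3]
R3 ← R3 − (15/4)·R2: [0, 0, -159/4, -93/4, -29/2]
R4 ← R4 − (31/4)·R2: [0, 0, -195/4, -297/4, -47/2]
R4 ← R4 − (65/53)·R3: [0, 0, 0, -2424/53, -303/53]
4 nonzero rows, so the 4 vectors span a space of dimension 4.
Since 4 = 4, the vectors are linearly independent.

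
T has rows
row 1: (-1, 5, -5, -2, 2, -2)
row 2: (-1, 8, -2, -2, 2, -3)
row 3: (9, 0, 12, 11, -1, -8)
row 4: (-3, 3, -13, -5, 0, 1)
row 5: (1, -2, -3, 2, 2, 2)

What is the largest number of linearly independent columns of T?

5

Row reduce to echelon form.
R2 ← R2 − R1: [0, 3, 3, 0, 0, -1]
R3 ← R3 + (9)·R1: [0, 45, -33, -7, 17, -26]
R4 ← R4 − (3)·R1: [0, -12, 2, 1, -6, 7]
R5 ← R5 + R1: [0, 3, -8, 0, 4, 0]
R3 ← R3 − (15)·R2: [0, 0, -78, -7, 17, -11]
R4 ← R4 + (4)·R2: [0, 0, 14, 1, -6, 3]
R5 ← R5 − R2: [0, 0, -11, 0, 4, 1]
R4 ← R4 + (7/39)·R3: [0, 0, 0, -10/39, -115/39, 40/39]
R5 ← R5 − (11/78)·R3: [0, 0, 0, 77/78, 125/78, 199/78]
R5 ← R5 + (77/20)·R4: [0, 0, 0, 0, -39/4, 13/2]
Echelon form has 5 nonzero rows, so rank(T) = 5.
The rank gives the maximum number of linearly independent columns: 5.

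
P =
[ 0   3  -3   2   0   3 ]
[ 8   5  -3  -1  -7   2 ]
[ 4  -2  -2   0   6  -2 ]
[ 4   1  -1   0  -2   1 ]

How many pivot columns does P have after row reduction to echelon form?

Row reduce to echelon form.
Swap R1 ↔ R2
R3 ← R3 − (1/2)·R1: [0, -9/2, -1/2, 1/2, 19/2, -3]
R4 ← R4 − (1/2)·R1: [0, -3/2, 1/2, 1/2, 3/2, 0]
R3 ← R3 + (3/2)·R2: [0, 0, -5, 7/2, 19/2, 3/2]
R4 ← R4 + (1/2)·R2: [0, 0, -1, 3/2, 3/2, 3/2]
R4 ← R4 − (1/5)·R3: [0, 0, 0, 4/5, -2/5, 6/5]
Echelon form has 4 nonzero rows, so rank(P) = 4.
Each nonzero row contributes one pivot column: 4 pivot columns.

4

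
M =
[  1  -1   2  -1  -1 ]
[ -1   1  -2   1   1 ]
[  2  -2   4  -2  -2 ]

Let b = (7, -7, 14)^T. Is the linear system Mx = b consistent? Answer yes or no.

yes

Row reduce the augmented matrix [M | b].
R2 ← R2 + R1: [0, 0, 0, 0, 0, 0]
R3 ← R3 − (2)·R1: [0, 0, 0, 0, 0, 0]
The echelon form has 1 nonzero rows, and every pivot lies in the first 5 columns, so rank(M) = rank([M|b]) = 1.
The system is consistent.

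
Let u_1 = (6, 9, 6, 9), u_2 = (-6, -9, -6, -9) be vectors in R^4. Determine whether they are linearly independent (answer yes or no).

no

Form the matrix with these vectors as rows and row reduce.
R2 ← R2 + R1: [0, 0, 0, 0]
1 nonzero row, so the 2 vectors span a space of dimension 1.
Since 1 < 2, the vectors are linearly dependent.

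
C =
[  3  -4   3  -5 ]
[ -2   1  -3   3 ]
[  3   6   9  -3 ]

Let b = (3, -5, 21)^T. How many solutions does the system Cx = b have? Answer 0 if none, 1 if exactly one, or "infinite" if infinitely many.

Row reduce the augmented matrix [C | b].
R2 ← R2 + (2/3)·R1: [0, -5/3, -1, -1/3, -3]
R3 ← R3 − R1: [0, 10, 6, 2, 18]
R3 ← R3 + (6)·R2: [0, 0, 0, 0, 0]
The echelon form has 2 nonzero rows, and every pivot lies in the first 4 columns, so rank(C) = rank([C|b]) = 2.
The system is consistent.
rank = 2 < 4 unknowns, so there are infinitely many solutions.

infinite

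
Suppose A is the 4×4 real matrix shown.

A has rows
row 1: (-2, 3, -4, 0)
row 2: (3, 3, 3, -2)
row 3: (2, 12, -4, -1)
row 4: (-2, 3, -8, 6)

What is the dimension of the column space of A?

3

Row reduce to echelon form.
R2 ← R2 + (3/2)·R1: [0, 15/2, -3, -2]
R3 ← R3 + R1: [0, 15, -8, -1]
R4 ← R4 − R1: [0, 0, -4, 6]
R3 ← R3 − (2)·R2: [0, 0, -2, 3]
R4 ← R4 − (2)·R3: [0, 0, 0, 0]
Echelon form has 3 nonzero rows, so rank(A) = 3.
The column space has dimension equal to the rank: 3.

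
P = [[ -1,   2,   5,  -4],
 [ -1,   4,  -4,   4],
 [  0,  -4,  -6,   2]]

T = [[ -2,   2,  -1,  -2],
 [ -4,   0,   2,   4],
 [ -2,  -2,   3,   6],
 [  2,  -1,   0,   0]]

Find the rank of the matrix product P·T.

First compute PT:
[[-24,  -8,  20,  40],
 [  2,   2,  -3,  -6],
 [ 32,  10, -26, -52]]
Now row reduce the product.
R2 ← R2 + (1/12)·R1: [0, 4/3, -4/3, -8/3]
R3 ← R3 + (4/3)·R1: [0, -2/3, 2/3, 4/3]
R3 ← R3 + (1/2)·R2: [0, 0, 0, 0]
2 nonzero rows, so rank(PT) = 2.

2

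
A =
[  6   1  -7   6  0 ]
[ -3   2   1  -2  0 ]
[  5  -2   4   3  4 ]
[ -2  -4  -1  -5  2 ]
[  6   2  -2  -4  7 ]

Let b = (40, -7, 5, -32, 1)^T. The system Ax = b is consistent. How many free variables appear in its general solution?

0

Row reduce the augmented matrix [A | b].
R2 ← R2 + (1/2)·R1: [0, 5/2, -5/2, 1, 0, 13]
R3 ← R3 − (5/6)·R1: [0, -17/6, 59/6, -2, 4, -85/3]
R4 ← R4 + (1/3)·R1: [0, -11/3, -10/3, -3, 2, -56/3]
R5 ← R5 − R1: [0, 1, 5, -10, 7, -39]
R3 ← R3 + (17/15)·R2: [0, 0, 7, -13/15, 4, -68/5]
R4 ← R4 + (22/15)·R2: [0, 0, -7, -23/15, 2, 2/5]
R5 ← R5 − (2/5)·R2: [0, 0, 6, -52/5, 7, -221/5]
R4 ← R4 + R3: [0, 0, 0, -12/5, 6, -66/5]
R5 ← R5 − (6/7)·R3: [0, 0, 0, -338/35, 25/7, -1139/35]
R5 ← R5 − (169/42)·R4: [0, 0, 0, 0, -144/7, 144/7]
The echelon form has 5 nonzero rows, and every pivot lies in the first 5 columns, so rank(A) = rank([A|b]) = 5.
The system is consistent.
Free variables = (unknowns) − (rank) = 5 − 5 = 0.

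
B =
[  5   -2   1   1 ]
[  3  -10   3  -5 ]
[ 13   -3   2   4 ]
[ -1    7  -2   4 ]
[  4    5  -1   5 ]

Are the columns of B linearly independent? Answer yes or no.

Row reduce B to echelon form.
R2 ← R2 − (3/5)·R1: [0, -44/5, 12/5, -28/5]
R3 ← R3 − (13/5)·R1: [0, 11/5, -3/5, 7/5]
R4 ← R4 + (1/5)·R1: [0, 33/5, -9/5, 21/5]
R5 ← R5 − (4/5)·R1: [0, 33/5, -9/5, 21/5]
R3 ← R3 + (1/4)·R2: [0, 0, 0, 0]
R4 ← R4 + (3/4)·R2: [0, 0, 0, 0]
R5 ← R5 + (3/4)·R2: [0, 0, 0, 0]
2 pivots among 4 columns.
Only 2 < 4 pivot columns, so the columns are linearly dependent.

no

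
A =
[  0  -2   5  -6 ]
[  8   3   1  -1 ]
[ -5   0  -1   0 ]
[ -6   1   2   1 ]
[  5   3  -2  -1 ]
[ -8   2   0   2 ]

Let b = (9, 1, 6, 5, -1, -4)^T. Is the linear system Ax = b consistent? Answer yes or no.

Row reduce the augmented matrix [A | b].
Swap R1 ↔ R2
R3 ← R3 + (5/8)·R1: [0, 15/8, -3/8, -5/8, 53/8]
R4 ← R4 + (3/4)·R1: [0, 13/4, 11/4, 1/4, 23/4]
R5 ← R5 − (5/8)·R1: [0, 9/8, -21/8, -3/8, -13/8]
R6 ← R6 + R1: [0, 5, 1, 1, -3]
R3 ← R3 + (15/16)·R2: [0, 0, 69/16, -25/4, 241/16]
R4 ← R4 + (13/8)·R2: [0, 0, 87/8, -19/2, 163/8]
R5 ← R5 + (9/16)·R2: [0, 0, 3/16, -15/4, 55/16]
R6 ← R6 + (5/2)·R2: [0, 0, 27/2, -14, 39/2]
R4 ← R4 − (58/23)·R3: [0, 0, 0, 144/23, -405/23]
R5 ← R5 − (1/23)·R3: [0, 0, 0, -80/23, 64/23]
R6 ← R6 − (72/23)·R3: [0, 0, 0, 128/23, -636/23]
R5 ← R5 + (5/9)·R4: [0, 0, 0, 0, -7]
R6 ← R6 − (8/9)·R4: [0, 0, 0, 0, -12]
R6 ← R6 − (12/7)·R5: [0, 0, 0, 0, 0]
The echelon form has 5 nonzero rows; the last pivot sits in the augmented column, so rank(A) = 4 but rank([A|b]) = 5.
Since the ranks differ, the system is inconsistent.

no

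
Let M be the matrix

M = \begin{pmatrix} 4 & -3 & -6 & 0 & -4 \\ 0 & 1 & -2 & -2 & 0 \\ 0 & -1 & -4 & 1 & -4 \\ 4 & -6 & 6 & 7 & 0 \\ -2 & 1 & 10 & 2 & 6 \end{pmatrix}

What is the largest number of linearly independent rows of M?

Row reduce to echelon form.
R4 ← R4 − R1: [0, -3, 12, 7, 4]
R5 ← R5 + (1/2)·R1: [0, -1/2, 7, 2, 4]
R3 ← R3 + R2: [0, 0, -6, -1, -4]
R4 ← R4 + (3)·R2: [0, 0, 6, 1, 4]
R5 ← R5 + (1/2)·R2: [0, 0, 6, 1, 4]
R4 ← R4 + R3: [0, 0, 0, 0, 0]
R5 ← R5 + R3: [0, 0, 0, 0, 0]
Echelon form has 3 nonzero rows, so rank(M) = 3.
The rank gives the maximum number of linearly independent rows: 3.

3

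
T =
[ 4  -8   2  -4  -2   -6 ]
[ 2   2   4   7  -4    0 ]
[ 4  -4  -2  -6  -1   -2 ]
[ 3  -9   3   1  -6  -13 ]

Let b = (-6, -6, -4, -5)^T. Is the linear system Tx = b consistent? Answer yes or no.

Row reduce the augmented matrix [T | b].
R2 ← R2 − (1/2)·R1: [0, 6, 3, 9, -3, 3, -3]
R3 ← R3 − R1: [0, 4, -4, -2, 1, 4, 2]
R4 ← R4 − (3/4)·R1: [0, -3, 3/2, 4, -9/2, -17/2, -1/2]
R3 ← R3 − (2/3)·R2: [0, 0, -6, -8, 3, 2, 4]
R4 ← R4 + (1/2)·R2: [0, 0, 3, 17/2, -6, -7, -2]
R4 ← R4 + (1/2)·R3: [0, 0, 0, 9/2, -9/2, -6, 0]
The echelon form has 4 nonzero rows, and every pivot lies in the first 6 columns, so rank(T) = rank([T|b]) = 4.
The system is consistent.

yes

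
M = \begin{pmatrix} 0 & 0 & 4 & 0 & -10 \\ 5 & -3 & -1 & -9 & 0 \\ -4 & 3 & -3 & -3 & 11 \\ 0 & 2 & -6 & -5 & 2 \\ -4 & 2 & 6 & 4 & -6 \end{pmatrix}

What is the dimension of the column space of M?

5

Row reduce to echelon form.
Swap R1 ↔ R2
R3 ← R3 + (4/5)·R1: [0, 3/5, -19/5, -51/5, 11]
R5 ← R5 + (4/5)·R1: [0, -2/5, 26/5, -16/5, -6]
Swap R2 ↔ R3
R4 ← R4 − (10/3)·R2: [0, 0, 20/3, 29, -104/3]
R5 ← R5 + (2/3)·R2: [0, 0, 8/3, -10, 4/3]
R4 ← R4 − (5/3)·R3: [0, 0, 0, 29, -18]
R5 ← R5 − (2/3)·R3: [0, 0, 0, -10, 8]
R5 ← R5 + (10/29)·R4: [0, 0, 0, 0, 52/29]
Echelon form has 5 nonzero rows, so rank(M) = 5.
The column space has dimension equal to the rank: 5.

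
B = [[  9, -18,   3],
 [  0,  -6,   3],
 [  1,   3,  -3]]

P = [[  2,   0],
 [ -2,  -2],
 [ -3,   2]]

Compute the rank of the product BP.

First compute BP:
[[ 45,  42],
 [  3,  18],
 [  5, -12]]
Now row reduce the product.
R2 ← R2 − (1/15)·R1: [0, 76/5]
R3 ← R3 − (1/9)·R1: [0, -50/3]
R3 ← R3 + (125/114)·R2: [0, 0]
2 nonzero rows, so rank(BP) = 2.

2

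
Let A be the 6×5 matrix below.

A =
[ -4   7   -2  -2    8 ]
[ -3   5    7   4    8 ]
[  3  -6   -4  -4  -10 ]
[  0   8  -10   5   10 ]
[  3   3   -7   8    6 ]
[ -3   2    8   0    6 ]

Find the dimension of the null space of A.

0

Row reduce to echelon form.
R2 ← R2 − (3/4)·R1: [0, -1/4, 17/2, 11/2, 2]
R3 ← R3 + (3/4)·R1: [0, -3/4, -11/2, -11/2, -4]
R5 ← R5 + (3/4)·R1: [0, 33/4, -17/2, 13/2, 12]
R6 ← R6 − (3/4)·R1: [0, -13/4, 19/2, 3/2, 0]
R3 ← R3 − (3)·R2: [0, 0, -31, -22, -10]
R4 ← R4 + (32)·R2: [0, 0, 262, 181, 74]
R5 ← R5 + (33)·R2: [0, 0, 272, 188, 78]
R6 ← R6 − (13)·R2: [0, 0, -101, -70, -26]
R4 ← R4 + (262/31)·R3: [0, 0, 0, -153/31, -326/31]
R5 ← R5 + (272/31)·R3: [0, 0, 0, -156/31, -302/31]
R6 ← R6 − (101/31)·R3: [0, 0, 0, 52/31, 204/31]
R5 ← R5 − (52/51)·R4: [0, 0, 0, 0, 50/51]
R6 ← R6 + (52/153)·R4: [0, 0, 0, 0, 460/153]
R6 ← R6 − (46/15)·R5: [0, 0, 0, 0, 0]
5 nonzero rows, so rank(A) = 5.
A has 5 columns; by rank–nullity, nullity = 5 − 5 = 0.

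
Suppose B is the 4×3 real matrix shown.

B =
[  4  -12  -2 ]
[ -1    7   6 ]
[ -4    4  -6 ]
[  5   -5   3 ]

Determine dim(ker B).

Row reduce to echelon form.
R2 ← R2 + (1/4)·R1: [0, 4, 11/2]
R3 ← R3 + R1: [0, -8, -8]
R4 ← R4 − (5/4)·R1: [0, 10, 11/2]
R3 ← R3 + (2)·R2: [0, 0, 3]
R4 ← R4 − (5/2)·R2: [0, 0, -33/4]
R4 ← R4 + (11/4)·R3: [0, 0, 0]
3 nonzero rows, so rank(B) = 3.
B has 3 columns; by rank–nullity, nullity = 3 − 3 = 0.

0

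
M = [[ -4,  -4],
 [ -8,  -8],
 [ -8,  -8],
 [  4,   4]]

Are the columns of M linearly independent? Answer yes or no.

no

Row reduce M to echelon form.
R2 ← R2 − (2)·R1: [0, 0]
R3 ← R3 − (2)·R1: [0, 0]
R4 ← R4 + R1: [0, 0]
1 pivot among 2 columns.
Only 1 < 2 pivot columns, so the columns are linearly dependent.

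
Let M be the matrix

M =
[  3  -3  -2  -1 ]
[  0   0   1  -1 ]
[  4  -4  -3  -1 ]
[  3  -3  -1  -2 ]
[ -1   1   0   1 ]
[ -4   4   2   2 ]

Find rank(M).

2

Row reduce to echelon form.
R3 ← R3 − (4/3)·R1: [0, 0, -1/3, 1/3]
R4 ← R4 − R1: [0, 0, 1, -1]
R5 ← R5 + (1/3)·R1: [0, 0, -2/3, 2/3]
R6 ← R6 + (4/3)·R1: [0, 0, -2/3, 2/3]
R3 ← R3 + (1/3)·R2: [0, 0, 0, 0]
R4 ← R4 − R2: [0, 0, 0, 0]
R5 ← R5 + (2/3)·R2: [0, 0, 0, 0]
R6 ← R6 + (2/3)·R2: [0, 0, 0, 0]
Echelon form has 2 nonzero rows, so rank(M) = 2.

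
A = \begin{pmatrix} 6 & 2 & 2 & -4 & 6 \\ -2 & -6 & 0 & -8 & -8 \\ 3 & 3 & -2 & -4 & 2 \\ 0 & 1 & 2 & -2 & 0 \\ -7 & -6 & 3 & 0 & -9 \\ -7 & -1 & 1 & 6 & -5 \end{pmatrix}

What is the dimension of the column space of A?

4

Row reduce to echelon form.
R2 ← R2 + (1/3)·R1: [0, -16/3, 2/3, -28/3, -6]
R3 ← R3 − (1/2)·R1: [0, 2, -3, -2, -1]
R5 ← R5 + (7/6)·R1: [0, -11/3, 16/3, -14/3, -2]
R6 ← R6 + (7/6)·R1: [0, 4/3, 10/3, 4/3, 2]
R3 ← R3 + (3/8)·R2: [0, 0, -11/4, -11/2, -13/4]
R4 ← R4 + (3/16)·R2: [0, 0, 17/8, -15/4, -9/8]
R5 ← R5 − (11/16)·R2: [0, 0, 39/8, 7/4, 17/8]
R6 ← R6 + (1/4)·R2: [0, 0, 7/2, -1, 1/2]
R4 ← R4 + (17/22)·R3: [0, 0, 0, -8, -40/11]
R5 ← R5 + (39/22)·R3: [0, 0, 0, -8, -40/11]
R6 ← R6 + (14/11)·R3: [0, 0, 0, -8, -40/11]
R5 ← R5 − R4: [0, 0, 0, 0, 0]
R6 ← R6 − R4: [0, 0, 0, 0, 0]
Echelon form has 4 nonzero rows, so rank(A) = 4.
The column space has dimension equal to the rank: 4.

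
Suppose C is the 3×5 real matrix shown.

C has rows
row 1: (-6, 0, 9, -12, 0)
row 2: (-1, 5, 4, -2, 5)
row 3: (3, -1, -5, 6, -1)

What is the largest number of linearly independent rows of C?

Row reduce to echelon form.
R2 ← R2 − (1/6)·R1: [0, 5, 5/2, 0, 5]
R3 ← R3 + (1/2)·R1: [0, -1, -1/2, 0, -1]
R3 ← R3 + (1/5)·R2: [0, 0, 0, 0, 0]
Echelon form has 2 nonzero rows, so rank(C) = 2.
The rank gives the maximum number of linearly independent rows: 2.

2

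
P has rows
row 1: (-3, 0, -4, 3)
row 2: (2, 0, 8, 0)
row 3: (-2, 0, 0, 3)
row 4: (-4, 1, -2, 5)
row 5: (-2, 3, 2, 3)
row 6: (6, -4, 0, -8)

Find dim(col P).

3

Row reduce to echelon form.
R2 ← R2 + (2/3)·R1: [0, 0, 16/3, 2]
R3 ← R3 − (2/3)·R1: [0, 0, 8/3, 1]
R4 ← R4 − (4/3)·R1: [0, 1, 10/3, 1]
R5 ← R5 − (2/3)·R1: [0, 3, 14/3, 1]
R6 ← R6 + (2)·R1: [0, -4, -8, -2]
Swap R2 ↔ R4
R5 ← R5 − (3)·R2: [0, 0, -16/3, -2]
R6 ← R6 + (4)·R2: [0, 0, 16/3, 2]
R4 ← R4 − (2)·R3: [0, 0, 0, 0]
R5 ← R5 + (2)·R3: [0, 0, 0, 0]
R6 ← R6 − (2)·R3: [0, 0, 0, 0]
Echelon form has 3 nonzero rows, so rank(P) = 3.
The column space has dimension equal to the rank: 3.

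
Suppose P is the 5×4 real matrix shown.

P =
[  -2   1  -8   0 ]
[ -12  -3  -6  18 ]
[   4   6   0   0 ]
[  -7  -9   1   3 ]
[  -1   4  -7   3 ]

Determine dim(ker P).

1

Row reduce to echelon form.
R2 ← R2 − (6)·R1: [0, -9, 42, 18]
R3 ← R3 + (2)·R1: [0, 8, -16, 0]
R4 ← R4 − (7/2)·R1: [0, -25/2, 29, 3]
R5 ← R5 − (1/2)·R1: [0, 7/2, -3, 3]
R3 ← R3 + (8/9)·R2: [0, 0, 64/3, 16]
R4 ← R4 − (25/18)·R2: [0, 0, -88/3, -22]
R5 ← R5 + (7/18)·R2: [0, 0, 40/3, 10]
R4 ← R4 + (11/8)·R3: [0, 0, 0, 0]
R5 ← R5 − (5/8)·R3: [0, 0, 0, 0]
3 nonzero rows, so rank(P) = 3.
P has 4 columns; by rank–nullity, nullity = 4 − 3 = 1.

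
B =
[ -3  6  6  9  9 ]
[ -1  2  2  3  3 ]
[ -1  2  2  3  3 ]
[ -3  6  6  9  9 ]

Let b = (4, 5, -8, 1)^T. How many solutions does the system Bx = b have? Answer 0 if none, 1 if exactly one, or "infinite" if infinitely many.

0

Row reduce the augmented matrix [B | b].
R2 ← R2 − (1/3)·R1: [0, 0, 0, 0, 0, 11/3]
R3 ← R3 − (1/3)·R1: [0, 0, 0, 0, 0, -28/3]
R4 ← R4 − R1: [0, 0, 0, 0, 0, -3]
R3 ← R3 + (28/11)·R2: [0, 0, 0, 0, 0, 0]
R4 ← R4 + (9/11)·R2: [0, 0, 0, 0, 0, 0]
The echelon form has 2 nonzero rows; the last pivot sits in the augmented column, so rank(B) = 1 but rank([B|b]) = 2.
Since the ranks differ, the system is inconsistent.
It has no solutions.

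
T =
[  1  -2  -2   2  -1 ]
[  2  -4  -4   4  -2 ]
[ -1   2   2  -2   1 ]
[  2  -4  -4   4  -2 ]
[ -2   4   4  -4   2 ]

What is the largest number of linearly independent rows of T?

1

Row reduce to echelon form.
R2 ← R2 − (2)·R1: [0, 0, 0, 0, 0]
R3 ← R3 + R1: [0, 0, 0, 0, 0]
R4 ← R4 − (2)·R1: [0, 0, 0, 0, 0]
R5 ← R5 + (2)·R1: [0, 0, 0, 0, 0]
Echelon form has 1 nonzero row, so rank(T) = 1.
The rank gives the maximum number of linearly independent rows: 1.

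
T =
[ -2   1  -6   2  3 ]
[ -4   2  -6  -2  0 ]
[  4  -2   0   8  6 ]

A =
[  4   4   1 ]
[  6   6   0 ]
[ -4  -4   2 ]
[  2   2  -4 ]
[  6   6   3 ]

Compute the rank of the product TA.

2

First compute TA:
[[ 44,  44, -13],
 [ 16,  16,  -8],
 [ 56,  56, -10]]
Now row reduce the product.
R2 ← R2 − (4/11)·R1: [0, 0, -36/11]
R3 ← R3 − (14/11)·R1: [0, 0, 72/11]
R3 ← R3 + (2)·R2: [0, 0, 0]
2 nonzero rows, so rank(TA) = 2.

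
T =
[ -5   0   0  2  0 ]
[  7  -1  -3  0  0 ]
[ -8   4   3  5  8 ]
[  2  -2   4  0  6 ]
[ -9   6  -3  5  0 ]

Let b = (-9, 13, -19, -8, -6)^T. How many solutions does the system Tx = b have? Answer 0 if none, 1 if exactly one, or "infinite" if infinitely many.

Row reduce the augmented matrix [T | b].
R2 ← R2 + (7/5)·R1: [0, -1, -3, 14/5, 0, 2/5]
R3 ← R3 − (8/5)·R1: [0, 4, 3, 9/5, 8, -23/5]
R4 ← R4 + (2/5)·R1: [0, -2, 4, 4/5, 6, -58/5]
R5 ← R5 − (9/5)·R1: [0, 6, -3, 7/5, 0, 51/5]
R3 ← R3 + (4)·R2: [0, 0, -9, 13, 8, -3]
R4 ← R4 − (2)·R2: [0, 0, 10, -24/5, 6, -62/5]
R5 ← R5 + (6)·R2: [0, 0, -21, 91/5, 0, 63/5]
R4 ← R4 + (10/9)·R3: [0, 0, 0, 434/45, 134/9, -236/15]
R5 ← R5 − (7/3)·R3: [0, 0, 0, -182/15, -56/3, 98/5]
R5 ← R5 + (39/31)·R4: [0, 0, 0, 0, 2/31, -6/31]
The echelon form has 5 nonzero rows, and every pivot lies in the first 5 columns, so rank(T) = rank([T|b]) = 5.
The system is consistent.
rank = 5 = number of unknowns, so the solution is unique.

1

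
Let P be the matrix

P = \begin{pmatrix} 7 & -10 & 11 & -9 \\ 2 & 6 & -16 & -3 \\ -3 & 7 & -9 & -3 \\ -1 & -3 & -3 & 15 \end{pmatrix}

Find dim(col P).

4

Row reduce to echelon form.
R2 ← R2 − (2/7)·R1: [0, 62/7, -134/7, -3/7]
R3 ← R3 + (3/7)·R1: [0, 19/7, -30/7, -48/7]
R4 ← R4 + (1/7)·R1: [0, -31/7, -10/7, 96/7]
R3 ← R3 − (19/62)·R2: [0, 0, 49/31, -417/62]
R4 ← R4 + (1/2)·R2: [0, 0, -11, 27/2]
R4 ← R4 + (341/49)·R3: [0, 0, 0, -1632/49]
Echelon form has 4 nonzero rows, so rank(P) = 4.
The column space has dimension equal to the rank: 4.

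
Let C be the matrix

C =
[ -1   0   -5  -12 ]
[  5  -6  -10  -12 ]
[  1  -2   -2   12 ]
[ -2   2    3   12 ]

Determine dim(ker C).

Row reduce to echelon form.
R2 ← R2 + (5)·R1: [0, -6, -35, -72]
R3 ← R3 + R1: [0, -2, -7, 0]
R4 ← R4 − (2)·R1: [0, 2, 13, 36]
R3 ← R3 − (1/3)·R2: [0, 0, 14/3, 24]
R4 ← R4 + (1/3)·R2: [0, 0, 4/3, 12]
R4 ← R4 − (2/7)·R3: [0, 0, 0, 36/7]
4 nonzero rows, so rank(C) = 4.
C has 4 columns; by rank–nullity, nullity = 4 − 4 = 0.

0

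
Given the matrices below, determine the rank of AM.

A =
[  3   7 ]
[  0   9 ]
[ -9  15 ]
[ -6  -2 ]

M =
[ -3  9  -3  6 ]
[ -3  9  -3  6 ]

First compute AM:
[[-30,  90, -30,  60],
 [-27,  81, -27,  54],
 [-18,  54, -18,  36],
 [ 24, -72,  24, -48]]
Now row reduce the product.
R2 ← R2 − (9/10)·R1: [0, 0, 0, 0]
R3 ← R3 − (3/5)·R1: [0, 0, 0, 0]
R4 ← R4 + (4/5)·R1: [0, 0, 0, 0]
1 nonzero row, so rank(AM) = 1.

1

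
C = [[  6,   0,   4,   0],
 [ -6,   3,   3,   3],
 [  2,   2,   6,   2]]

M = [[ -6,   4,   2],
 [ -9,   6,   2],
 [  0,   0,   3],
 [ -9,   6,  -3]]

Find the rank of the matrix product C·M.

2

First compute CM:
[[-36,  24,  24],
 [-18,  12,  -6],
 [-48,  32,  20]]
Now row reduce the product.
R2 ← R2 − (1/2)·R1: [0, 0, -18]
R3 ← R3 − (4/3)·R1: [0, 0, -12]
R3 ← R3 − (2/3)·R2: [0, 0, 0]
2 nonzero rows, so rank(CM) = 2.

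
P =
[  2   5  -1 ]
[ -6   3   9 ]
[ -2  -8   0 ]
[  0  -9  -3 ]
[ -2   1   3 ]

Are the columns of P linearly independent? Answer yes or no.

Row reduce P to echelon form.
R2 ← R2 + (3)·R1: [0, 18, 6]
R3 ← R3 + R1: [0, -3, -1]
R5 ← R5 + R1: [0, 6, 2]
R3 ← R3 + (1/6)·R2: [0, 0, 0]
R4 ← R4 + (1/2)·R2: [0, 0, 0]
R5 ← R5 − (1/3)·R2: [0, 0, 0]
2 pivots among 3 columns.
Only 2 < 3 pivot columns, so the columns are linearly dependent.

no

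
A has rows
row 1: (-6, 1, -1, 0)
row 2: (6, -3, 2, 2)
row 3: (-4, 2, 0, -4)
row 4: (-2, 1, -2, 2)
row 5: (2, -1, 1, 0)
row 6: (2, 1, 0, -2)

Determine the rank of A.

3

Row reduce to echelon form.
R2 ← R2 + R1: [0, -2, 1, 2]
R3 ← R3 − (2/3)·R1: [0, 4/3, 2/3, -4]
R4 ← R4 − (1/3)·R1: [0, 2/3, -5/3, 2]
R5 ← R5 + (1/3)·R1: [0, -2/3, 2/3, 0]
R6 ← R6 + (1/3)·R1: [0, 4/3, -1/3, -2]
R3 ← R3 + (2/3)·R2: [0, 0, 4/3, -8/3]
R4 ← R4 + (1/3)·R2: [0, 0, -4/3, 8/3]
R5 ← R5 − (1/3)·R2: [0, 0, 1/3, -2/3]
R6 ← R6 + (2/3)·R2: [0, 0, 1/3, -2/3]
R4 ← R4 + R3: [0, 0, 0, 0]
R5 ← R5 − (1/4)·R3: [0, 0, 0, 0]
R6 ← R6 − (1/4)·R3: [0, 0, 0, 0]
Echelon form has 3 nonzero rows, so rank(A) = 3.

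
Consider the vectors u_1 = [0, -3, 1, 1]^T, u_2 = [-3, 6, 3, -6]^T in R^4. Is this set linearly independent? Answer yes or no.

Form the matrix with these vectors as rows and row reduce.
Swap R1 ↔ R2
2 nonzero rows, so the 2 vectors span a space of dimension 2.
Since 2 = 2, the vectors are linearly independent.

yes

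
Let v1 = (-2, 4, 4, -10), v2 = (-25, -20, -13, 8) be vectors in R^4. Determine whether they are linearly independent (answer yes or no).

Form the matrix with these vectors as rows and row reduce.
R2 ← R2 − (25/2)·R1: [0, -70, -63, 133]
2 nonzero rows, so the 2 vectors span a space of dimension 2.
Since 2 = 2, the vectors are linearly independent.

yes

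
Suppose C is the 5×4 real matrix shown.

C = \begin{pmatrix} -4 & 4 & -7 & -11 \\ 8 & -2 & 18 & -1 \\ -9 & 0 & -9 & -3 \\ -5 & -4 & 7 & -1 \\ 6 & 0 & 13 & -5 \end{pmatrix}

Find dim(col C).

3

Row reduce to echelon form.
R2 ← R2 + (2)·R1: [0, 6, 4, -23]
R3 ← R3 − (9/4)·R1: [0, -9, 27/4, 87/4]
R4 ← R4 − (5/4)·R1: [0, -9, 63/4, 51/4]
R5 ← R5 + (3/2)·R1: [0, 6, 5/2, -43/2]
R3 ← R3 + (3/2)·R2: [0, 0, 51/4, -51/4]
R4 ← R4 + (3/2)·R2: [0, 0, 87/4, -87/4]
R5 ← R5 − R2: [0, 0, -3/2, 3/2]
R4 ← R4 − (29/17)·R3: [0, 0, 0, 0]
R5 ← R5 + (2/17)·R3: [0, 0, 0, 0]
Echelon form has 3 nonzero rows, so rank(C) = 3.
The column space has dimension equal to the rank: 3.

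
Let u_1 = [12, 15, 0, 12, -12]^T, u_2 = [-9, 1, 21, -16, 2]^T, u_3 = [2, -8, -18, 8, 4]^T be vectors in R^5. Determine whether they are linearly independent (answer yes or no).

no

Form the matrix with these vectors as rows and row reduce.
R2 ← R2 + (3/4)·R1: [0, 49/4, 21, -7, -7]
R3 ← R3 − (1/6)·R1: [0, -21/2, -18, 6, 6]
R3 ← R3 + (6/7)·R2: [0, 0, 0, 0, 0]
2 nonzero rows, so the 3 vectors span a space of dimension 2.
Since 2 < 3, the vectors are linearly dependent.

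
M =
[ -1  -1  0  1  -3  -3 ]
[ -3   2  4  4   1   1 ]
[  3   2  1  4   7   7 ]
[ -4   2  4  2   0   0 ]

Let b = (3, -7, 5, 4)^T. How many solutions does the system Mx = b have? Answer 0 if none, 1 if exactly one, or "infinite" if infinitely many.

Row reduce the augmented matrix [M | b].
R2 ← R2 − (3)·R1: [0, 5, 4, 1, 10, 10, -16]
R3 ← R3 + (3)·R1: [0, -1, 1, 7, -2, -2, 14]
R4 ← R4 − (4)·R1: [0, 6, 4, -2, 12, 12, -8]
R3 ← R3 + (1/5)·R2: [0, 0, 9/5, 36/5, 0, 0, 54/5]
R4 ← R4 − (6/5)·R2: [0, 0, -4/5, -16/5, 0, 0, 56/5]
R4 ← R4 + (4/9)·R3: [0, 0, 0, 0, 0, 0, 16]
The echelon form has 4 nonzero rows; the last pivot sits in the augmented column, so rank(M) = 3 but rank([M|b]) = 4.
Since the ranks differ, the system is inconsistent.
It has no solutions.

0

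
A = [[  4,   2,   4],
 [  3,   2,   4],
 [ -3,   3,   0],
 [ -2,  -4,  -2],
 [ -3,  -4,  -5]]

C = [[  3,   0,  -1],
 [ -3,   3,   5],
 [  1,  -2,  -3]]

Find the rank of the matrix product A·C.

First compute AC:
[[ 10,  -2,  -6],
 [  7,  -2,  -5],
 [-18,   9,  18],
 [  4,  -8, -12],
 [ -2,  -2,  -2]]
Now row reduce the product.
R2 ← R2 − (7/10)·R1: [0, -3/5, -4/5]
R3 ← R3 + (9/5)·R1: [0, 27/5, 36/5]
R4 ← R4 − (2/5)·R1: [0, -36/5, -48/5]
R5 ← R5 + (1/5)·R1: [0, -12/5, -16/5]
R3 ← R3 + (9)·R2: [0, 0, 0]
R4 ← R4 − (12)·R2: [0, 0, 0]
R5 ← R5 − (4)·R2: [0, 0, 0]
2 nonzero rows, so rank(AC) = 2.

2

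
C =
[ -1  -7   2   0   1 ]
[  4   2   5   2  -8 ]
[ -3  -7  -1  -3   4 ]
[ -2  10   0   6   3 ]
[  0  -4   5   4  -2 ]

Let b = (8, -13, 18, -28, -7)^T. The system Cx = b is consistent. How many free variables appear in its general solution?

0

Row reduce the augmented matrix [C | b].
R2 ← R2 + (4)·R1: [0, -26, 13, 2, -4, 19]
R3 ← R3 − (3)·R1: [0, 14, -7, -3, 1, -6]
R4 ← R4 − (2)·R1: [0, 24, -4, 6, 1, -44]
R3 ← R3 + (7/13)·R2: [0, 0, 0, -25/13, -15/13, 55/13]
R4 ← R4 + (12/13)·R2: [0, 0, 8, 102/13, -35/13, -344/13]
R5 ← R5 − (2/13)·R2: [0, 0, 3, 48/13, -18/13, -129/13]
Swap R3 ↔ R4
R5 ← R5 − (3/8)·R3: [0, 0, 0, 3/4, -3/8, 0]
R5 ← R5 + (39/100)·R4: [0, 0, 0, 0, -33/40, 33/20]
The echelon form has 5 nonzero rows, and every pivot lies in the first 5 columns, so rank(C) = rank([C|b]) = 5.
The system is consistent.
Free variables = (unknowns) − (rank) = 5 − 5 = 0.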